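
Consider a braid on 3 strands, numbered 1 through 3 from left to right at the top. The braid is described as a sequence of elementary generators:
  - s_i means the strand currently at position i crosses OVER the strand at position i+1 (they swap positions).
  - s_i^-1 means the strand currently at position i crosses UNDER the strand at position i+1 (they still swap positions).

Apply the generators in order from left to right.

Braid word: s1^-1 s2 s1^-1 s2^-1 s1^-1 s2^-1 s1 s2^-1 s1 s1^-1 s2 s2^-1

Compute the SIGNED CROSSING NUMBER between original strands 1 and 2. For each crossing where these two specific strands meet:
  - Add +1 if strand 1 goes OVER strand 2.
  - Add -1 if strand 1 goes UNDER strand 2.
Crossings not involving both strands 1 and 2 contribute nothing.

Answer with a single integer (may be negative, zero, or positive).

Answer: 1

Derivation:
Gen 1: 1 under 2. Both 1&2? yes. Contrib: -1. Sum: -1
Gen 2: crossing 1x3. Both 1&2? no. Sum: -1
Gen 3: crossing 2x3. Both 1&2? no. Sum: -1
Gen 4: 2 under 1. Both 1&2? yes. Contrib: +1. Sum: 0
Gen 5: crossing 3x1. Both 1&2? no. Sum: 0
Gen 6: crossing 3x2. Both 1&2? no. Sum: 0
Gen 7: 1 over 2. Both 1&2? yes. Contrib: +1. Sum: 1
Gen 8: crossing 1x3. Both 1&2? no. Sum: 1
Gen 9: crossing 2x3. Both 1&2? no. Sum: 1
Gen 10: crossing 3x2. Both 1&2? no. Sum: 1
Gen 11: crossing 3x1. Both 1&2? no. Sum: 1
Gen 12: crossing 1x3. Both 1&2? no. Sum: 1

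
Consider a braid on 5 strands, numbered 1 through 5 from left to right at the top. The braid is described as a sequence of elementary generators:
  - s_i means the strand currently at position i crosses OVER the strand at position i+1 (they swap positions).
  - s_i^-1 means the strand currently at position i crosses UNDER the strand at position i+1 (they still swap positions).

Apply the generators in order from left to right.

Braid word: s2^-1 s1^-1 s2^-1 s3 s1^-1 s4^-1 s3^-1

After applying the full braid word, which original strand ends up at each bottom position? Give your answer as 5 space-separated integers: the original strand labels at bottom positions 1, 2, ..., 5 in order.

Gen 1 (s2^-1): strand 2 crosses under strand 3. Perm now: [1 3 2 4 5]
Gen 2 (s1^-1): strand 1 crosses under strand 3. Perm now: [3 1 2 4 5]
Gen 3 (s2^-1): strand 1 crosses under strand 2. Perm now: [3 2 1 4 5]
Gen 4 (s3): strand 1 crosses over strand 4. Perm now: [3 2 4 1 5]
Gen 5 (s1^-1): strand 3 crosses under strand 2. Perm now: [2 3 4 1 5]
Gen 6 (s4^-1): strand 1 crosses under strand 5. Perm now: [2 3 4 5 1]
Gen 7 (s3^-1): strand 4 crosses under strand 5. Perm now: [2 3 5 4 1]

Answer: 2 3 5 4 1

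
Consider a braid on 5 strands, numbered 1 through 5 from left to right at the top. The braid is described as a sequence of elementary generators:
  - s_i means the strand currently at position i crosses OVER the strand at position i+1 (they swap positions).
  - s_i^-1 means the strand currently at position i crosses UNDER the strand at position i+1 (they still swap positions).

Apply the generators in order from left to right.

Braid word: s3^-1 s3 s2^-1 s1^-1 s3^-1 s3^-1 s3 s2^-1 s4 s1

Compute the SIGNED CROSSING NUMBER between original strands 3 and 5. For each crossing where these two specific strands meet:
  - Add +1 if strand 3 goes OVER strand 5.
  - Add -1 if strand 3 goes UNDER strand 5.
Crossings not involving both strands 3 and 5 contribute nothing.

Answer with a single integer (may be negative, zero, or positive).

Answer: 0

Derivation:
Gen 1: crossing 3x4. Both 3&5? no. Sum: 0
Gen 2: crossing 4x3. Both 3&5? no. Sum: 0
Gen 3: crossing 2x3. Both 3&5? no. Sum: 0
Gen 4: crossing 1x3. Both 3&5? no. Sum: 0
Gen 5: crossing 2x4. Both 3&5? no. Sum: 0
Gen 6: crossing 4x2. Both 3&5? no. Sum: 0
Gen 7: crossing 2x4. Both 3&5? no. Sum: 0
Gen 8: crossing 1x4. Both 3&5? no. Sum: 0
Gen 9: crossing 2x5. Both 3&5? no. Sum: 0
Gen 10: crossing 3x4. Both 3&5? no. Sum: 0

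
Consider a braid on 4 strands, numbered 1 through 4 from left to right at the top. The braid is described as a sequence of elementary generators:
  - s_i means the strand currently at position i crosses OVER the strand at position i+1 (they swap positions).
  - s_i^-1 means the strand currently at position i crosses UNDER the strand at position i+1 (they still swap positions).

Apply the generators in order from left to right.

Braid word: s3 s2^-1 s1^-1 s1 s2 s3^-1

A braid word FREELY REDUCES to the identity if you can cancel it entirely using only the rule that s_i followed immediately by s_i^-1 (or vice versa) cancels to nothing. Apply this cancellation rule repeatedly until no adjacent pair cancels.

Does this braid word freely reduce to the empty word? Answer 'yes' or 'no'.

Answer: yes

Derivation:
Gen 1 (s3): push. Stack: [s3]
Gen 2 (s2^-1): push. Stack: [s3 s2^-1]
Gen 3 (s1^-1): push. Stack: [s3 s2^-1 s1^-1]
Gen 4 (s1): cancels prior s1^-1. Stack: [s3 s2^-1]
Gen 5 (s2): cancels prior s2^-1. Stack: [s3]
Gen 6 (s3^-1): cancels prior s3. Stack: []
Reduced word: (empty)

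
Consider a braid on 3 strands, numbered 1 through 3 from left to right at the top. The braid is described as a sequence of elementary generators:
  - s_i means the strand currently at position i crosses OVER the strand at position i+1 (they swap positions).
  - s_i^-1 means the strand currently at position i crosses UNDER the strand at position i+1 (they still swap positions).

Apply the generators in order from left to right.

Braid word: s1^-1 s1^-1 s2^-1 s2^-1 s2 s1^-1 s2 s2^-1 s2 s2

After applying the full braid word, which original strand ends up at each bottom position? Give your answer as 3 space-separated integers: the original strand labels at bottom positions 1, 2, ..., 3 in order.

Answer: 3 1 2

Derivation:
Gen 1 (s1^-1): strand 1 crosses under strand 2. Perm now: [2 1 3]
Gen 2 (s1^-1): strand 2 crosses under strand 1. Perm now: [1 2 3]
Gen 3 (s2^-1): strand 2 crosses under strand 3. Perm now: [1 3 2]
Gen 4 (s2^-1): strand 3 crosses under strand 2. Perm now: [1 2 3]
Gen 5 (s2): strand 2 crosses over strand 3. Perm now: [1 3 2]
Gen 6 (s1^-1): strand 1 crosses under strand 3. Perm now: [3 1 2]
Gen 7 (s2): strand 1 crosses over strand 2. Perm now: [3 2 1]
Gen 8 (s2^-1): strand 2 crosses under strand 1. Perm now: [3 1 2]
Gen 9 (s2): strand 1 crosses over strand 2. Perm now: [3 2 1]
Gen 10 (s2): strand 2 crosses over strand 1. Perm now: [3 1 2]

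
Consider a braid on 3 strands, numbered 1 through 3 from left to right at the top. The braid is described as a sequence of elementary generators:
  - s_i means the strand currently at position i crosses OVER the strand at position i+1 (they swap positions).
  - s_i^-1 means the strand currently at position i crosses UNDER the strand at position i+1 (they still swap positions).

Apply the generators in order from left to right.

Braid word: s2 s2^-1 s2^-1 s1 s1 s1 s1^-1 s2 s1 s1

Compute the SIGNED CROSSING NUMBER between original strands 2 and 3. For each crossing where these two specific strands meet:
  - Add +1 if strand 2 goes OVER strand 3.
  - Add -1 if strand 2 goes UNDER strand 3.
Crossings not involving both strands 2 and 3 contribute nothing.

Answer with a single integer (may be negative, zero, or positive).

Gen 1: 2 over 3. Both 2&3? yes. Contrib: +1. Sum: 1
Gen 2: 3 under 2. Both 2&3? yes. Contrib: +1. Sum: 2
Gen 3: 2 under 3. Both 2&3? yes. Contrib: -1. Sum: 1
Gen 4: crossing 1x3. Both 2&3? no. Sum: 1
Gen 5: crossing 3x1. Both 2&3? no. Sum: 1
Gen 6: crossing 1x3. Both 2&3? no. Sum: 1
Gen 7: crossing 3x1. Both 2&3? no. Sum: 1
Gen 8: 3 over 2. Both 2&3? yes. Contrib: -1. Sum: 0
Gen 9: crossing 1x2. Both 2&3? no. Sum: 0
Gen 10: crossing 2x1. Both 2&3? no. Sum: 0

Answer: 0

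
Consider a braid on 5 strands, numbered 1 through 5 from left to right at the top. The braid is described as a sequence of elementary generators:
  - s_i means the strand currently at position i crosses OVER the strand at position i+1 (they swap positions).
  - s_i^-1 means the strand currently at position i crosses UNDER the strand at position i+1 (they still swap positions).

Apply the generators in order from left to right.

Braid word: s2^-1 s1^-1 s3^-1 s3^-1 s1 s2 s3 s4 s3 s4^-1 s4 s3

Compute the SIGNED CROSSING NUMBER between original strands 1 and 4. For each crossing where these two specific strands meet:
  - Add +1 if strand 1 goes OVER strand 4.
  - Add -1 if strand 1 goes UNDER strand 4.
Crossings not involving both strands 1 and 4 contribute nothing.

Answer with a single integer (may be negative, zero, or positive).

Gen 1: crossing 2x3. Both 1&4? no. Sum: 0
Gen 2: crossing 1x3. Both 1&4? no. Sum: 0
Gen 3: crossing 2x4. Both 1&4? no. Sum: 0
Gen 4: crossing 4x2. Both 1&4? no. Sum: 0
Gen 5: crossing 3x1. Both 1&4? no. Sum: 0
Gen 6: crossing 3x2. Both 1&4? no. Sum: 0
Gen 7: crossing 3x4. Both 1&4? no. Sum: 0
Gen 8: crossing 3x5. Both 1&4? no. Sum: 0
Gen 9: crossing 4x5. Both 1&4? no. Sum: 0
Gen 10: crossing 4x3. Both 1&4? no. Sum: 0
Gen 11: crossing 3x4. Both 1&4? no. Sum: 0
Gen 12: crossing 5x4. Both 1&4? no. Sum: 0

Answer: 0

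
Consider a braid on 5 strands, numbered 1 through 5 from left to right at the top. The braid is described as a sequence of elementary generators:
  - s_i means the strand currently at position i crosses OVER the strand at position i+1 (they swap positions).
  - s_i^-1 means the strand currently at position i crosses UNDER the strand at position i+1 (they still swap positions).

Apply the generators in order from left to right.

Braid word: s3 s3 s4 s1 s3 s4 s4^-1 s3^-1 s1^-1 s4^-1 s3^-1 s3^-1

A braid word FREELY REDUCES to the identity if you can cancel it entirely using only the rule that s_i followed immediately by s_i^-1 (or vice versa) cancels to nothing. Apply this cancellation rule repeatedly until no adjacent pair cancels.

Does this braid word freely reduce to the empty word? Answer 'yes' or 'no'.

Gen 1 (s3): push. Stack: [s3]
Gen 2 (s3): push. Stack: [s3 s3]
Gen 3 (s4): push. Stack: [s3 s3 s4]
Gen 4 (s1): push. Stack: [s3 s3 s4 s1]
Gen 5 (s3): push. Stack: [s3 s3 s4 s1 s3]
Gen 6 (s4): push. Stack: [s3 s3 s4 s1 s3 s4]
Gen 7 (s4^-1): cancels prior s4. Stack: [s3 s3 s4 s1 s3]
Gen 8 (s3^-1): cancels prior s3. Stack: [s3 s3 s4 s1]
Gen 9 (s1^-1): cancels prior s1. Stack: [s3 s3 s4]
Gen 10 (s4^-1): cancels prior s4. Stack: [s3 s3]
Gen 11 (s3^-1): cancels prior s3. Stack: [s3]
Gen 12 (s3^-1): cancels prior s3. Stack: []
Reduced word: (empty)

Answer: yes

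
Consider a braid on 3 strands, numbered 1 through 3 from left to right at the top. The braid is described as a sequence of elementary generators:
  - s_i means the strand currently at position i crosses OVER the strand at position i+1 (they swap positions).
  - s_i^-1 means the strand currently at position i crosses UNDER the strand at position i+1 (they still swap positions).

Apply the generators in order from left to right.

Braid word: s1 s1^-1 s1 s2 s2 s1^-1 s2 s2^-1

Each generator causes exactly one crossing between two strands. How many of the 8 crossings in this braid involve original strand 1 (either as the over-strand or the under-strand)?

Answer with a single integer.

Answer: 6

Derivation:
Gen 1: crossing 1x2. Involves strand 1? yes. Count so far: 1
Gen 2: crossing 2x1. Involves strand 1? yes. Count so far: 2
Gen 3: crossing 1x2. Involves strand 1? yes. Count so far: 3
Gen 4: crossing 1x3. Involves strand 1? yes. Count so far: 4
Gen 5: crossing 3x1. Involves strand 1? yes. Count so far: 5
Gen 6: crossing 2x1. Involves strand 1? yes. Count so far: 6
Gen 7: crossing 2x3. Involves strand 1? no. Count so far: 6
Gen 8: crossing 3x2. Involves strand 1? no. Count so far: 6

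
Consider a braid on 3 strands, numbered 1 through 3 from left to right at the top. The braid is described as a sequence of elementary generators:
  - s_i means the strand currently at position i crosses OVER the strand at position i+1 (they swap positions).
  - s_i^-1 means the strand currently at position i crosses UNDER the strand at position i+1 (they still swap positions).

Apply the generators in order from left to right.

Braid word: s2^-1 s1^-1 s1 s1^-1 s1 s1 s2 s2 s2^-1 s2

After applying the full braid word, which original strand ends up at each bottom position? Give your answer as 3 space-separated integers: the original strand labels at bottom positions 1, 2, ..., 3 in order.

Answer: 3 1 2

Derivation:
Gen 1 (s2^-1): strand 2 crosses under strand 3. Perm now: [1 3 2]
Gen 2 (s1^-1): strand 1 crosses under strand 3. Perm now: [3 1 2]
Gen 3 (s1): strand 3 crosses over strand 1. Perm now: [1 3 2]
Gen 4 (s1^-1): strand 1 crosses under strand 3. Perm now: [3 1 2]
Gen 5 (s1): strand 3 crosses over strand 1. Perm now: [1 3 2]
Gen 6 (s1): strand 1 crosses over strand 3. Perm now: [3 1 2]
Gen 7 (s2): strand 1 crosses over strand 2. Perm now: [3 2 1]
Gen 8 (s2): strand 2 crosses over strand 1. Perm now: [3 1 2]
Gen 9 (s2^-1): strand 1 crosses under strand 2. Perm now: [3 2 1]
Gen 10 (s2): strand 2 crosses over strand 1. Perm now: [3 1 2]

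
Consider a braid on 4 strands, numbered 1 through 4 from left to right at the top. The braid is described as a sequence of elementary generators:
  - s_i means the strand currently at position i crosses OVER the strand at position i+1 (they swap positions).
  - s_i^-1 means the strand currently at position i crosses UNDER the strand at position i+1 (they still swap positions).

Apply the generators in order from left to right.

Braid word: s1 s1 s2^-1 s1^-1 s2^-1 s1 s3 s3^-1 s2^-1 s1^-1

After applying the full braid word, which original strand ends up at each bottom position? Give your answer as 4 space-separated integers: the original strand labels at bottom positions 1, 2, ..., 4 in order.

Gen 1 (s1): strand 1 crosses over strand 2. Perm now: [2 1 3 4]
Gen 2 (s1): strand 2 crosses over strand 1. Perm now: [1 2 3 4]
Gen 3 (s2^-1): strand 2 crosses under strand 3. Perm now: [1 3 2 4]
Gen 4 (s1^-1): strand 1 crosses under strand 3. Perm now: [3 1 2 4]
Gen 5 (s2^-1): strand 1 crosses under strand 2. Perm now: [3 2 1 4]
Gen 6 (s1): strand 3 crosses over strand 2. Perm now: [2 3 1 4]
Gen 7 (s3): strand 1 crosses over strand 4. Perm now: [2 3 4 1]
Gen 8 (s3^-1): strand 4 crosses under strand 1. Perm now: [2 3 1 4]
Gen 9 (s2^-1): strand 3 crosses under strand 1. Perm now: [2 1 3 4]
Gen 10 (s1^-1): strand 2 crosses under strand 1. Perm now: [1 2 3 4]

Answer: 1 2 3 4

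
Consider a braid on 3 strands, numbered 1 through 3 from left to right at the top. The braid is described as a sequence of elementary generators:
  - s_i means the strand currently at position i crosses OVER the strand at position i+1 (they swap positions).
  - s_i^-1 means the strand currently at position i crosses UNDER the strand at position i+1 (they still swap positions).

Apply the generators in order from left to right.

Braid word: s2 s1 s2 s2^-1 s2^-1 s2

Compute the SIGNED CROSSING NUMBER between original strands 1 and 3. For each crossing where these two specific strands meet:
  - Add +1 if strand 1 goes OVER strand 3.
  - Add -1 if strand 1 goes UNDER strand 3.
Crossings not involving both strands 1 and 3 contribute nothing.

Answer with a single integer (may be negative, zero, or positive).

Answer: 1

Derivation:
Gen 1: crossing 2x3. Both 1&3? no. Sum: 0
Gen 2: 1 over 3. Both 1&3? yes. Contrib: +1. Sum: 1
Gen 3: crossing 1x2. Both 1&3? no. Sum: 1
Gen 4: crossing 2x1. Both 1&3? no. Sum: 1
Gen 5: crossing 1x2. Both 1&3? no. Sum: 1
Gen 6: crossing 2x1. Both 1&3? no. Sum: 1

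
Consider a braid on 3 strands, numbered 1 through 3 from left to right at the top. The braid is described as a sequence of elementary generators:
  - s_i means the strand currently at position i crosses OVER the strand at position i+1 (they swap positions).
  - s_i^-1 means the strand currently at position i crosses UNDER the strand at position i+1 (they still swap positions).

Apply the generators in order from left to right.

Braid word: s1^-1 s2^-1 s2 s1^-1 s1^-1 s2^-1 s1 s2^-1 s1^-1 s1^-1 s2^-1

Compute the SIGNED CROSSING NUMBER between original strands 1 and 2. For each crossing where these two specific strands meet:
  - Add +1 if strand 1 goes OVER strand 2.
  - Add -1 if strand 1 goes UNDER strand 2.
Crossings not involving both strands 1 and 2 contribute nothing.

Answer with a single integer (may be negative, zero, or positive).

Answer: -1

Derivation:
Gen 1: 1 under 2. Both 1&2? yes. Contrib: -1. Sum: -1
Gen 2: crossing 1x3. Both 1&2? no. Sum: -1
Gen 3: crossing 3x1. Both 1&2? no. Sum: -1
Gen 4: 2 under 1. Both 1&2? yes. Contrib: +1. Sum: 0
Gen 5: 1 under 2. Both 1&2? yes. Contrib: -1. Sum: -1
Gen 6: crossing 1x3. Both 1&2? no. Sum: -1
Gen 7: crossing 2x3. Both 1&2? no. Sum: -1
Gen 8: 2 under 1. Both 1&2? yes. Contrib: +1. Sum: 0
Gen 9: crossing 3x1. Both 1&2? no. Sum: 0
Gen 10: crossing 1x3. Both 1&2? no. Sum: 0
Gen 11: 1 under 2. Both 1&2? yes. Contrib: -1. Sum: -1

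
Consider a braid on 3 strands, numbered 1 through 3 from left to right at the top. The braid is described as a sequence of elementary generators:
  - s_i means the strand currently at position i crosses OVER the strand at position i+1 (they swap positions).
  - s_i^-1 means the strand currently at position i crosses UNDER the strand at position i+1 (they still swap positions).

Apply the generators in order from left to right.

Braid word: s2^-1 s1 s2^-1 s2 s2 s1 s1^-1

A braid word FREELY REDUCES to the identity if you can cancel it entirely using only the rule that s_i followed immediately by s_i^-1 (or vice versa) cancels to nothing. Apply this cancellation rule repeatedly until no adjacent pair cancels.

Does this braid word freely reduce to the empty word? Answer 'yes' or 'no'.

Answer: no

Derivation:
Gen 1 (s2^-1): push. Stack: [s2^-1]
Gen 2 (s1): push. Stack: [s2^-1 s1]
Gen 3 (s2^-1): push. Stack: [s2^-1 s1 s2^-1]
Gen 4 (s2): cancels prior s2^-1. Stack: [s2^-1 s1]
Gen 5 (s2): push. Stack: [s2^-1 s1 s2]
Gen 6 (s1): push. Stack: [s2^-1 s1 s2 s1]
Gen 7 (s1^-1): cancels prior s1. Stack: [s2^-1 s1 s2]
Reduced word: s2^-1 s1 s2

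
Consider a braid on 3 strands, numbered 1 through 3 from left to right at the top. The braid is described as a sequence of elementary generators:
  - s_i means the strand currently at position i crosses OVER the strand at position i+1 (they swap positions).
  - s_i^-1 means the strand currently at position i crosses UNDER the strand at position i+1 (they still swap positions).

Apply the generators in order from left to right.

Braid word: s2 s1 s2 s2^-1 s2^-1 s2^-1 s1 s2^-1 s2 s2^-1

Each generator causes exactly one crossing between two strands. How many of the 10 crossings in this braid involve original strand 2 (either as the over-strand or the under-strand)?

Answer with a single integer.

Answer: 8

Derivation:
Gen 1: crossing 2x3. Involves strand 2? yes. Count so far: 1
Gen 2: crossing 1x3. Involves strand 2? no. Count so far: 1
Gen 3: crossing 1x2. Involves strand 2? yes. Count so far: 2
Gen 4: crossing 2x1. Involves strand 2? yes. Count so far: 3
Gen 5: crossing 1x2. Involves strand 2? yes. Count so far: 4
Gen 6: crossing 2x1. Involves strand 2? yes. Count so far: 5
Gen 7: crossing 3x1. Involves strand 2? no. Count so far: 5
Gen 8: crossing 3x2. Involves strand 2? yes. Count so far: 6
Gen 9: crossing 2x3. Involves strand 2? yes. Count so far: 7
Gen 10: crossing 3x2. Involves strand 2? yes. Count so far: 8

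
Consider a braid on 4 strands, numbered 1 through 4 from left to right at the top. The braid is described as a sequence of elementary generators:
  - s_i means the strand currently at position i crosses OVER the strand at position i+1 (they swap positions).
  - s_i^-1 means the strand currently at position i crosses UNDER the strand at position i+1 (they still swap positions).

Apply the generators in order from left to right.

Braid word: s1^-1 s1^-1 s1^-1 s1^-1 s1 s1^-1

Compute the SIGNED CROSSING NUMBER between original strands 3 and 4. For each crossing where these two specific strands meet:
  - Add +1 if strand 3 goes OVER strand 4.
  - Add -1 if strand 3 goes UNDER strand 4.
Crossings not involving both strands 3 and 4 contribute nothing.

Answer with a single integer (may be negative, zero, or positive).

Gen 1: crossing 1x2. Both 3&4? no. Sum: 0
Gen 2: crossing 2x1. Both 3&4? no. Sum: 0
Gen 3: crossing 1x2. Both 3&4? no. Sum: 0
Gen 4: crossing 2x1. Both 3&4? no. Sum: 0
Gen 5: crossing 1x2. Both 3&4? no. Sum: 0
Gen 6: crossing 2x1. Both 3&4? no. Sum: 0

Answer: 0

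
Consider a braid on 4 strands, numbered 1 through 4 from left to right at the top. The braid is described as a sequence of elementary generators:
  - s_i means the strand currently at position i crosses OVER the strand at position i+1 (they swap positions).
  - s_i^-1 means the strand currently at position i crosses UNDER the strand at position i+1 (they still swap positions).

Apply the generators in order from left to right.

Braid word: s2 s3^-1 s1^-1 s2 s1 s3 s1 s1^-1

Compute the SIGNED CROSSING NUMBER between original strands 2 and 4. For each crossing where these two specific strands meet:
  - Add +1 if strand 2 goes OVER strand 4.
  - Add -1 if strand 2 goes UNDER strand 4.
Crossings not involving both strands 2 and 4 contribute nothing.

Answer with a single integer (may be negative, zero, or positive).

Gen 1: crossing 2x3. Both 2&4? no. Sum: 0
Gen 2: 2 under 4. Both 2&4? yes. Contrib: -1. Sum: -1
Gen 3: crossing 1x3. Both 2&4? no. Sum: -1
Gen 4: crossing 1x4. Both 2&4? no. Sum: -1
Gen 5: crossing 3x4. Both 2&4? no. Sum: -1
Gen 6: crossing 1x2. Both 2&4? no. Sum: -1
Gen 7: crossing 4x3. Both 2&4? no. Sum: -1
Gen 8: crossing 3x4. Both 2&4? no. Sum: -1

Answer: -1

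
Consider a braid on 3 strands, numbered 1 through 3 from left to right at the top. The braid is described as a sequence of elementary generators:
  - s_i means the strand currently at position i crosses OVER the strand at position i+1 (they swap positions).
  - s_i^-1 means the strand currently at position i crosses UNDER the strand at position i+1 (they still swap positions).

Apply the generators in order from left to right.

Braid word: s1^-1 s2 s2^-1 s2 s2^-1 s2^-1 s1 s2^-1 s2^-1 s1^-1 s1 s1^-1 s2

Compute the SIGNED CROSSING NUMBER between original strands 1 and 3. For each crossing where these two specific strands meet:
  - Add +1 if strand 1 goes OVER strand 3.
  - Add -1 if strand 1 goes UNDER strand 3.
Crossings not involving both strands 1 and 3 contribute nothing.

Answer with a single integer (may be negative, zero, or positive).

Answer: 2

Derivation:
Gen 1: crossing 1x2. Both 1&3? no. Sum: 0
Gen 2: 1 over 3. Both 1&3? yes. Contrib: +1. Sum: 1
Gen 3: 3 under 1. Both 1&3? yes. Contrib: +1. Sum: 2
Gen 4: 1 over 3. Both 1&3? yes. Contrib: +1. Sum: 3
Gen 5: 3 under 1. Both 1&3? yes. Contrib: +1. Sum: 4
Gen 6: 1 under 3. Both 1&3? yes. Contrib: -1. Sum: 3
Gen 7: crossing 2x3. Both 1&3? no. Sum: 3
Gen 8: crossing 2x1. Both 1&3? no. Sum: 3
Gen 9: crossing 1x2. Both 1&3? no. Sum: 3
Gen 10: crossing 3x2. Both 1&3? no. Sum: 3
Gen 11: crossing 2x3. Both 1&3? no. Sum: 3
Gen 12: crossing 3x2. Both 1&3? no. Sum: 3
Gen 13: 3 over 1. Both 1&3? yes. Contrib: -1. Sum: 2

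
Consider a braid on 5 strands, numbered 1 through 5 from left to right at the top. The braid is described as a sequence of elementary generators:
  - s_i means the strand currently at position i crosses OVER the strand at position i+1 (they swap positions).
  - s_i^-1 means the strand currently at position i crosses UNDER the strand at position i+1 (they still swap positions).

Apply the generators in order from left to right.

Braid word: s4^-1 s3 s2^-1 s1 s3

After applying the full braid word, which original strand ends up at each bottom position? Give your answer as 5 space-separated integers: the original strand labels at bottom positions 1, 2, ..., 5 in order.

Gen 1 (s4^-1): strand 4 crosses under strand 5. Perm now: [1 2 3 5 4]
Gen 2 (s3): strand 3 crosses over strand 5. Perm now: [1 2 5 3 4]
Gen 3 (s2^-1): strand 2 crosses under strand 5. Perm now: [1 5 2 3 4]
Gen 4 (s1): strand 1 crosses over strand 5. Perm now: [5 1 2 3 4]
Gen 5 (s3): strand 2 crosses over strand 3. Perm now: [5 1 3 2 4]

Answer: 5 1 3 2 4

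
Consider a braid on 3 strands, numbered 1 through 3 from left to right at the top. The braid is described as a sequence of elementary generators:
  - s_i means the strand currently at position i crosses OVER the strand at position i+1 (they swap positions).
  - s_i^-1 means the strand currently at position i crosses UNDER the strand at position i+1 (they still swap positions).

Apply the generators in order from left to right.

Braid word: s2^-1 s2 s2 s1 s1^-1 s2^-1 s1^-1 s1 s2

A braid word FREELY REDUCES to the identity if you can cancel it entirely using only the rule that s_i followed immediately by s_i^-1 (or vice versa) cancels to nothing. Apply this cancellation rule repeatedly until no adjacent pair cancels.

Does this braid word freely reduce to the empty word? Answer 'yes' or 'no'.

Answer: no

Derivation:
Gen 1 (s2^-1): push. Stack: [s2^-1]
Gen 2 (s2): cancels prior s2^-1. Stack: []
Gen 3 (s2): push. Stack: [s2]
Gen 4 (s1): push. Stack: [s2 s1]
Gen 5 (s1^-1): cancels prior s1. Stack: [s2]
Gen 6 (s2^-1): cancels prior s2. Stack: []
Gen 7 (s1^-1): push. Stack: [s1^-1]
Gen 8 (s1): cancels prior s1^-1. Stack: []
Gen 9 (s2): push. Stack: [s2]
Reduced word: s2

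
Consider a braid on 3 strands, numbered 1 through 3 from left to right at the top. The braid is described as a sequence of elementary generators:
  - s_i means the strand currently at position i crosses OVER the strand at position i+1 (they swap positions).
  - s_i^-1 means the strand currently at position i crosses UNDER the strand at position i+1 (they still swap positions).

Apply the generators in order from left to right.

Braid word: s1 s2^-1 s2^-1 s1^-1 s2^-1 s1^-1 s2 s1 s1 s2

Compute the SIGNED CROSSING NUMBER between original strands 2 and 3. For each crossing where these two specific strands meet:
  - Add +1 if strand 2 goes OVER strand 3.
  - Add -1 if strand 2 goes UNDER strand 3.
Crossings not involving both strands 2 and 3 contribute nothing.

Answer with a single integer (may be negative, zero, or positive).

Gen 1: crossing 1x2. Both 2&3? no. Sum: 0
Gen 2: crossing 1x3. Both 2&3? no. Sum: 0
Gen 3: crossing 3x1. Both 2&3? no. Sum: 0
Gen 4: crossing 2x1. Both 2&3? no. Sum: 0
Gen 5: 2 under 3. Both 2&3? yes. Contrib: -1. Sum: -1
Gen 6: crossing 1x3. Both 2&3? no. Sum: -1
Gen 7: crossing 1x2. Both 2&3? no. Sum: -1
Gen 8: 3 over 2. Both 2&3? yes. Contrib: -1. Sum: -2
Gen 9: 2 over 3. Both 2&3? yes. Contrib: +1. Sum: -1
Gen 10: crossing 2x1. Both 2&3? no. Sum: -1

Answer: -1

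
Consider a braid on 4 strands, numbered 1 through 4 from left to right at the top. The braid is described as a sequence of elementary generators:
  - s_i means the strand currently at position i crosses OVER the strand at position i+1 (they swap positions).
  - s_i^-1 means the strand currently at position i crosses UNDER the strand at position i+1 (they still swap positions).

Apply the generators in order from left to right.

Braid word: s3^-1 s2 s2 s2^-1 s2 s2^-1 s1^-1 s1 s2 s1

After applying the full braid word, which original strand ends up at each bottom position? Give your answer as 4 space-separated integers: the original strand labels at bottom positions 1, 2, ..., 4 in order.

Gen 1 (s3^-1): strand 3 crosses under strand 4. Perm now: [1 2 4 3]
Gen 2 (s2): strand 2 crosses over strand 4. Perm now: [1 4 2 3]
Gen 3 (s2): strand 4 crosses over strand 2. Perm now: [1 2 4 3]
Gen 4 (s2^-1): strand 2 crosses under strand 4. Perm now: [1 4 2 3]
Gen 5 (s2): strand 4 crosses over strand 2. Perm now: [1 2 4 3]
Gen 6 (s2^-1): strand 2 crosses under strand 4. Perm now: [1 4 2 3]
Gen 7 (s1^-1): strand 1 crosses under strand 4. Perm now: [4 1 2 3]
Gen 8 (s1): strand 4 crosses over strand 1. Perm now: [1 4 2 3]
Gen 9 (s2): strand 4 crosses over strand 2. Perm now: [1 2 4 3]
Gen 10 (s1): strand 1 crosses over strand 2. Perm now: [2 1 4 3]

Answer: 2 1 4 3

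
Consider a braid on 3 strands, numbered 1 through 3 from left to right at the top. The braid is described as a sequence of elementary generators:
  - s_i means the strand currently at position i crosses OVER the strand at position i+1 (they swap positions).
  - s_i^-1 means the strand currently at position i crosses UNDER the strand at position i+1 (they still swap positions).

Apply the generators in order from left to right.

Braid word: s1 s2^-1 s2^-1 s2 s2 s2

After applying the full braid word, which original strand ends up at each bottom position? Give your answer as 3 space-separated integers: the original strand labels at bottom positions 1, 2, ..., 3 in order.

Gen 1 (s1): strand 1 crosses over strand 2. Perm now: [2 1 3]
Gen 2 (s2^-1): strand 1 crosses under strand 3. Perm now: [2 3 1]
Gen 3 (s2^-1): strand 3 crosses under strand 1. Perm now: [2 1 3]
Gen 4 (s2): strand 1 crosses over strand 3. Perm now: [2 3 1]
Gen 5 (s2): strand 3 crosses over strand 1. Perm now: [2 1 3]
Gen 6 (s2): strand 1 crosses over strand 3. Perm now: [2 3 1]

Answer: 2 3 1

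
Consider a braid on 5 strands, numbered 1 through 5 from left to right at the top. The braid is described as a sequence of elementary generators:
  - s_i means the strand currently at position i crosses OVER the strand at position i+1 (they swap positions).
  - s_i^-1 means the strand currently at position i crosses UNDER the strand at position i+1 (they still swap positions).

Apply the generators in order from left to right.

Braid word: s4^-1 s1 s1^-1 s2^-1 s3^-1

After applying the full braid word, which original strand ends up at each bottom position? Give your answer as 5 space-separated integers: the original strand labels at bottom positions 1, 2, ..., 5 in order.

Gen 1 (s4^-1): strand 4 crosses under strand 5. Perm now: [1 2 3 5 4]
Gen 2 (s1): strand 1 crosses over strand 2. Perm now: [2 1 3 5 4]
Gen 3 (s1^-1): strand 2 crosses under strand 1. Perm now: [1 2 3 5 4]
Gen 4 (s2^-1): strand 2 crosses under strand 3. Perm now: [1 3 2 5 4]
Gen 5 (s3^-1): strand 2 crosses under strand 5. Perm now: [1 3 5 2 4]

Answer: 1 3 5 2 4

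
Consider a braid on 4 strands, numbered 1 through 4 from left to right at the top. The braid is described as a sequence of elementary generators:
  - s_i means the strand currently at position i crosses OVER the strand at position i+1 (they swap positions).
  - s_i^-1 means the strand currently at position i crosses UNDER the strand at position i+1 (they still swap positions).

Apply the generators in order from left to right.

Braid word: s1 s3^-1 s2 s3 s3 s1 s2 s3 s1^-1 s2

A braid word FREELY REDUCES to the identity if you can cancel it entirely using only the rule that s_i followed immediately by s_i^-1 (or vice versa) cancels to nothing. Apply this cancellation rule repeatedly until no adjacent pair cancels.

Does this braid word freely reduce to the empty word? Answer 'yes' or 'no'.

Answer: no

Derivation:
Gen 1 (s1): push. Stack: [s1]
Gen 2 (s3^-1): push. Stack: [s1 s3^-1]
Gen 3 (s2): push. Stack: [s1 s3^-1 s2]
Gen 4 (s3): push. Stack: [s1 s3^-1 s2 s3]
Gen 5 (s3): push. Stack: [s1 s3^-1 s2 s3 s3]
Gen 6 (s1): push. Stack: [s1 s3^-1 s2 s3 s3 s1]
Gen 7 (s2): push. Stack: [s1 s3^-1 s2 s3 s3 s1 s2]
Gen 8 (s3): push. Stack: [s1 s3^-1 s2 s3 s3 s1 s2 s3]
Gen 9 (s1^-1): push. Stack: [s1 s3^-1 s2 s3 s3 s1 s2 s3 s1^-1]
Gen 10 (s2): push. Stack: [s1 s3^-1 s2 s3 s3 s1 s2 s3 s1^-1 s2]
Reduced word: s1 s3^-1 s2 s3 s3 s1 s2 s3 s1^-1 s2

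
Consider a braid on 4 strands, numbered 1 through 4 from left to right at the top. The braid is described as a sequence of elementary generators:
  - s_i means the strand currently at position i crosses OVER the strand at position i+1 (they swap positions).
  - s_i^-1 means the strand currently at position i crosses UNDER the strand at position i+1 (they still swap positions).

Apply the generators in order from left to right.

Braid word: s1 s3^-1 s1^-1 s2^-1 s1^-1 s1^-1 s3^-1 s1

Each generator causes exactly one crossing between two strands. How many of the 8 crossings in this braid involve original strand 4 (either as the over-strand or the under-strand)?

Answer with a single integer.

Answer: 5

Derivation:
Gen 1: crossing 1x2. Involves strand 4? no. Count so far: 0
Gen 2: crossing 3x4. Involves strand 4? yes. Count so far: 1
Gen 3: crossing 2x1. Involves strand 4? no. Count so far: 1
Gen 4: crossing 2x4. Involves strand 4? yes. Count so far: 2
Gen 5: crossing 1x4. Involves strand 4? yes. Count so far: 3
Gen 6: crossing 4x1. Involves strand 4? yes. Count so far: 4
Gen 7: crossing 2x3. Involves strand 4? no. Count so far: 4
Gen 8: crossing 1x4. Involves strand 4? yes. Count so far: 5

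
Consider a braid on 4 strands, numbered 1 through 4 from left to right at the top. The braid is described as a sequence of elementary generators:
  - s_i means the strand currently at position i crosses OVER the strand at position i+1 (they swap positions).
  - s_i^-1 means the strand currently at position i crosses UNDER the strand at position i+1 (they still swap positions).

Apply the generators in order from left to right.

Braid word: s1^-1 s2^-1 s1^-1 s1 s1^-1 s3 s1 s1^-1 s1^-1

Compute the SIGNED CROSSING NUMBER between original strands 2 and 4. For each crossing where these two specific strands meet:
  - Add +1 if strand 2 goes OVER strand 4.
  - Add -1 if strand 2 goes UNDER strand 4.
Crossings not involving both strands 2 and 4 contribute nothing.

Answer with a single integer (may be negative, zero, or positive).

Answer: 0

Derivation:
Gen 1: crossing 1x2. Both 2&4? no. Sum: 0
Gen 2: crossing 1x3. Both 2&4? no. Sum: 0
Gen 3: crossing 2x3. Both 2&4? no. Sum: 0
Gen 4: crossing 3x2. Both 2&4? no. Sum: 0
Gen 5: crossing 2x3. Both 2&4? no. Sum: 0
Gen 6: crossing 1x4. Both 2&4? no. Sum: 0
Gen 7: crossing 3x2. Both 2&4? no. Sum: 0
Gen 8: crossing 2x3. Both 2&4? no. Sum: 0
Gen 9: crossing 3x2. Both 2&4? no. Sum: 0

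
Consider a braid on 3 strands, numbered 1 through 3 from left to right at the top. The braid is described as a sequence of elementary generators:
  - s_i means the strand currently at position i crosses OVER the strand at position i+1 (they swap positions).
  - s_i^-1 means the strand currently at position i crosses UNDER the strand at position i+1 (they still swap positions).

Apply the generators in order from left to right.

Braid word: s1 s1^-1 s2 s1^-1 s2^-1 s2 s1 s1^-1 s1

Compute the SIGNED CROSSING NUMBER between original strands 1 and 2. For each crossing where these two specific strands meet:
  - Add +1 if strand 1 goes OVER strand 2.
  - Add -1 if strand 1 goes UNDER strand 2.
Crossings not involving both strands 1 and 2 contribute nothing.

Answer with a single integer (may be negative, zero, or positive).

Gen 1: 1 over 2. Both 1&2? yes. Contrib: +1. Sum: 1
Gen 2: 2 under 1. Both 1&2? yes. Contrib: +1. Sum: 2
Gen 3: crossing 2x3. Both 1&2? no. Sum: 2
Gen 4: crossing 1x3. Both 1&2? no. Sum: 2
Gen 5: 1 under 2. Both 1&2? yes. Contrib: -1. Sum: 1
Gen 6: 2 over 1. Both 1&2? yes. Contrib: -1. Sum: 0
Gen 7: crossing 3x1. Both 1&2? no. Sum: 0
Gen 8: crossing 1x3. Both 1&2? no. Sum: 0
Gen 9: crossing 3x1. Both 1&2? no. Sum: 0

Answer: 0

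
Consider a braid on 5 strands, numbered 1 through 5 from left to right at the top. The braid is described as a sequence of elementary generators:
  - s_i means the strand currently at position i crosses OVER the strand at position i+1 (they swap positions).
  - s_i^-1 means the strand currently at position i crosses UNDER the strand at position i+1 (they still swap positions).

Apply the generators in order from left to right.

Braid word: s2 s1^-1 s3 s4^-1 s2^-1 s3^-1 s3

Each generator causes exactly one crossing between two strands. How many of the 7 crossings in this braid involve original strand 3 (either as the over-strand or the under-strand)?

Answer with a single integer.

Gen 1: crossing 2x3. Involves strand 3? yes. Count so far: 1
Gen 2: crossing 1x3. Involves strand 3? yes. Count so far: 2
Gen 3: crossing 2x4. Involves strand 3? no. Count so far: 2
Gen 4: crossing 2x5. Involves strand 3? no. Count so far: 2
Gen 5: crossing 1x4. Involves strand 3? no. Count so far: 2
Gen 6: crossing 1x5. Involves strand 3? no. Count so far: 2
Gen 7: crossing 5x1. Involves strand 3? no. Count so far: 2

Answer: 2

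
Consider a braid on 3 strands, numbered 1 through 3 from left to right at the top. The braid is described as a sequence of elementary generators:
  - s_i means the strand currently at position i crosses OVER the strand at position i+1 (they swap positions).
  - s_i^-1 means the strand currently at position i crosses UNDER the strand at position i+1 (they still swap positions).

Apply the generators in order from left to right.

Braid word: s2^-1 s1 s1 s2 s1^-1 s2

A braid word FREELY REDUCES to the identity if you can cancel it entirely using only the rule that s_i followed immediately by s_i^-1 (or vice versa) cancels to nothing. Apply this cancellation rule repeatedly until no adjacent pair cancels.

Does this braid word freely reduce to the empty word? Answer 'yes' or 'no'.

Answer: no

Derivation:
Gen 1 (s2^-1): push. Stack: [s2^-1]
Gen 2 (s1): push. Stack: [s2^-1 s1]
Gen 3 (s1): push. Stack: [s2^-1 s1 s1]
Gen 4 (s2): push. Stack: [s2^-1 s1 s1 s2]
Gen 5 (s1^-1): push. Stack: [s2^-1 s1 s1 s2 s1^-1]
Gen 6 (s2): push. Stack: [s2^-1 s1 s1 s2 s1^-1 s2]
Reduced word: s2^-1 s1 s1 s2 s1^-1 s2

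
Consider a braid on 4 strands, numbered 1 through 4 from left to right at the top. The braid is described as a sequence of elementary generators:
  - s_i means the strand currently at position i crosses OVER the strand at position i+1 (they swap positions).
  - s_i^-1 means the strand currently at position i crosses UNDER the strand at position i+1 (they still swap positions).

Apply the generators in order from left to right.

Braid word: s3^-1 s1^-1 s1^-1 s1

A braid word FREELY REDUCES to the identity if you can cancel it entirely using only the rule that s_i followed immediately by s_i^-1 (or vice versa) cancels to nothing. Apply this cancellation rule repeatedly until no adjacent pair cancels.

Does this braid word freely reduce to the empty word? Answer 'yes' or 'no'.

Answer: no

Derivation:
Gen 1 (s3^-1): push. Stack: [s3^-1]
Gen 2 (s1^-1): push. Stack: [s3^-1 s1^-1]
Gen 3 (s1^-1): push. Stack: [s3^-1 s1^-1 s1^-1]
Gen 4 (s1): cancels prior s1^-1. Stack: [s3^-1 s1^-1]
Reduced word: s3^-1 s1^-1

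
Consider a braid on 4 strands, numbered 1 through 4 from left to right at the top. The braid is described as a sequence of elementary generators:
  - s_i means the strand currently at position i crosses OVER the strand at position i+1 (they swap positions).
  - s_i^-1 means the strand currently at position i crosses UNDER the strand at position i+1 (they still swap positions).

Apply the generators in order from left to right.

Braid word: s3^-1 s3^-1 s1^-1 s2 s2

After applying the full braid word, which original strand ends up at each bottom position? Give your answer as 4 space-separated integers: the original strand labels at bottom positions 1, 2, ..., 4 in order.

Answer: 2 1 3 4

Derivation:
Gen 1 (s3^-1): strand 3 crosses under strand 4. Perm now: [1 2 4 3]
Gen 2 (s3^-1): strand 4 crosses under strand 3. Perm now: [1 2 3 4]
Gen 3 (s1^-1): strand 1 crosses under strand 2. Perm now: [2 1 3 4]
Gen 4 (s2): strand 1 crosses over strand 3. Perm now: [2 3 1 4]
Gen 5 (s2): strand 3 crosses over strand 1. Perm now: [2 1 3 4]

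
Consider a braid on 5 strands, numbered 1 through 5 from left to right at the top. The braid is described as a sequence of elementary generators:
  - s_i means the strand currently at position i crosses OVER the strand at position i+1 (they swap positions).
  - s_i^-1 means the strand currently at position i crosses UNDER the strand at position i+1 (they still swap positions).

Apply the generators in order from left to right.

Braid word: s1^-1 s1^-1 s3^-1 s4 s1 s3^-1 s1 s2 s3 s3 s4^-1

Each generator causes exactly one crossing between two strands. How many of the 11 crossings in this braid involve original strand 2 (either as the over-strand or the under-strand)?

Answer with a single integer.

Gen 1: crossing 1x2. Involves strand 2? yes. Count so far: 1
Gen 2: crossing 2x1. Involves strand 2? yes. Count so far: 2
Gen 3: crossing 3x4. Involves strand 2? no. Count so far: 2
Gen 4: crossing 3x5. Involves strand 2? no. Count so far: 2
Gen 5: crossing 1x2. Involves strand 2? yes. Count so far: 3
Gen 6: crossing 4x5. Involves strand 2? no. Count so far: 3
Gen 7: crossing 2x1. Involves strand 2? yes. Count so far: 4
Gen 8: crossing 2x5. Involves strand 2? yes. Count so far: 5
Gen 9: crossing 2x4. Involves strand 2? yes. Count so far: 6
Gen 10: crossing 4x2. Involves strand 2? yes. Count so far: 7
Gen 11: crossing 4x3. Involves strand 2? no. Count so far: 7

Answer: 7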